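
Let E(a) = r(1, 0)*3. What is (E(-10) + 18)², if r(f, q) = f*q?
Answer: 324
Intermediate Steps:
E(a) = 0 (E(a) = (1*0)*3 = 0*3 = 0)
(E(-10) + 18)² = (0 + 18)² = 18² = 324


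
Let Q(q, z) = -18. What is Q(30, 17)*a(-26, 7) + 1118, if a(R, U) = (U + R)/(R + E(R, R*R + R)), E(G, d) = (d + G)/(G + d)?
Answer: 27608/25 ≈ 1104.3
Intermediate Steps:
E(G, d) = 1 (E(G, d) = (G + d)/(G + d) = 1)
a(R, U) = (R + U)/(1 + R) (a(R, U) = (U + R)/(R + 1) = (R + U)/(1 + R))
Q(30, 17)*a(-26, 7) + 1118 = -18*(-26 + 7)/(1 - 26) + 1118 = -18*(-19)/(-25) + 1118 = -(-18)*(-19)/25 + 1118 = -18*19/25 + 1118 = -342/25 + 1118 = 27608/25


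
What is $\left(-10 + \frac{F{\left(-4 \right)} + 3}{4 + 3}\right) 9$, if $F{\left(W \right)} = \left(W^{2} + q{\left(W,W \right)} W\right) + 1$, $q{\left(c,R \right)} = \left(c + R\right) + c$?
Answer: $- \frac{18}{7} \approx -2.5714$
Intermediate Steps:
$q{\left(c,R \right)} = R + 2 c$ ($q{\left(c,R \right)} = \left(R + c\right) + c = R + 2 c$)
$F{\left(W \right)} = 1 + 4 W^{2}$ ($F{\left(W \right)} = \left(W^{2} + \left(W + 2 W\right) W\right) + 1 = \left(W^{2} + 3 W W\right) + 1 = \left(W^{2} + 3 W^{2}\right) + 1 = 4 W^{2} + 1 = 1 + 4 W^{2}$)
$\left(-10 + \frac{F{\left(-4 \right)} + 3}{4 + 3}\right) 9 = \left(-10 + \frac{\left(1 + 4 \left(-4\right)^{2}\right) + 3}{4 + 3}\right) 9 = \left(-10 + \frac{\left(1 + 4 \cdot 16\right) + 3}{7}\right) 9 = \left(-10 + \left(\left(1 + 64\right) + 3\right) \frac{1}{7}\right) 9 = \left(-10 + \left(65 + 3\right) \frac{1}{7}\right) 9 = \left(-10 + 68 \cdot \frac{1}{7}\right) 9 = \left(-10 + \frac{68}{7}\right) 9 = \left(- \frac{2}{7}\right) 9 = - \frac{18}{7}$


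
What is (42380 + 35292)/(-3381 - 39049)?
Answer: -38836/21215 ≈ -1.8306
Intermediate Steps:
(42380 + 35292)/(-3381 - 39049) = 77672/(-42430) = 77672*(-1/42430) = -38836/21215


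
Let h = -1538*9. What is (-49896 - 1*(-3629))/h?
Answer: 46267/13842 ≈ 3.3425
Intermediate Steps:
h = -13842
(-49896 - 1*(-3629))/h = (-49896 - 1*(-3629))/(-13842) = (-49896 + 3629)*(-1/13842) = -46267*(-1/13842) = 46267/13842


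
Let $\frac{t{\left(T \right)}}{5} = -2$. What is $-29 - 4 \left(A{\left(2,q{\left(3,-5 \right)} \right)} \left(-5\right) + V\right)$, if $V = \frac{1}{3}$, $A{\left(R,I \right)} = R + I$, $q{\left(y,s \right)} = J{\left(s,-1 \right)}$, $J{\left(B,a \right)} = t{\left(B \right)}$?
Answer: $- \frac{571}{3} \approx -190.33$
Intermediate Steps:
$t{\left(T \right)} = -10$ ($t{\left(T \right)} = 5 \left(-2\right) = -10$)
$J{\left(B,a \right)} = -10$
$q{\left(y,s \right)} = -10$
$A{\left(R,I \right)} = I + R$
$V = \frac{1}{3} \approx 0.33333$
$-29 - 4 \left(A{\left(2,q{\left(3,-5 \right)} \right)} \left(-5\right) + V\right) = -29 - 4 \left(\left(-10 + 2\right) \left(-5\right) + \frac{1}{3}\right) = -29 - 4 \left(\left(-8\right) \left(-5\right) + \frac{1}{3}\right) = -29 - 4 \left(40 + \frac{1}{3}\right) = -29 - \frac{484}{3} = - \frac{571}{3}$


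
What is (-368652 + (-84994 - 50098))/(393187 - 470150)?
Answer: 503744/76963 ≈ 6.5453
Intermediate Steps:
(-368652 + (-84994 - 50098))/(393187 - 470150) = (-368652 - 135092)/(-76963) = -503744*(-1/76963) = 503744/76963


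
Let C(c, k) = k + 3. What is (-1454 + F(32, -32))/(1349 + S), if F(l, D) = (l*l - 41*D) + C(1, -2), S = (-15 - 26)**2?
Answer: 883/3030 ≈ 0.29142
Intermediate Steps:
S = 1681 (S = (-41)**2 = 1681)
C(c, k) = 3 + k
F(l, D) = 1 + l**2 - 41*D (F(l, D) = (l*l - 41*D) + (3 - 2) = (l**2 - 41*D) + 1 = 1 + l**2 - 41*D)
(-1454 + F(32, -32))/(1349 + S) = (-1454 + (1 + 32**2 - 41*(-32)))/(1349 + 1681) = (-1454 + (1 + 1024 + 1312))/3030 = (-1454 + 2337)*(1/3030) = 883*(1/3030) = 883/3030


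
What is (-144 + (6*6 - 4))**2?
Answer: 12544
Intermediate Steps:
(-144 + (6*6 - 4))**2 = (-144 + (36 - 4))**2 = (-144 + 32)**2 = (-112)**2 = 12544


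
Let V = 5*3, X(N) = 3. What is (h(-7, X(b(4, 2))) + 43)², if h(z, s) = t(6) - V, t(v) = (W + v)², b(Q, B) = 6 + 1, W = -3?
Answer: 1369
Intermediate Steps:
b(Q, B) = 7
t(v) = (-3 + v)²
V = 15
h(z, s) = -6 (h(z, s) = (-3 + 6)² - 1*15 = 3² - 15 = 9 - 15 = -6)
(h(-7, X(b(4, 2))) + 43)² = (-6 + 43)² = 37² = 1369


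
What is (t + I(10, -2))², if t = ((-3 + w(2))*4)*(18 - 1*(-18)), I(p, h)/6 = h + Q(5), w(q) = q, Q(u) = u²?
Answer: 36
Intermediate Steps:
I(p, h) = 150 + 6*h (I(p, h) = 6*(h + 5²) = 6*(h + 25) = 6*(25 + h) = 150 + 6*h)
t = -144 (t = ((-3 + 2)*4)*(18 - 1*(-18)) = (-1*4)*(18 + 18) = -4*36 = -144)
(t + I(10, -2))² = (-144 + (150 + 6*(-2)))² = (-144 + (150 - 12))² = (-144 + 138)² = (-6)² = 36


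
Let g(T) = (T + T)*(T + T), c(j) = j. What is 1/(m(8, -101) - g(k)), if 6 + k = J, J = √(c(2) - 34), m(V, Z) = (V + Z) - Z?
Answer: -I/(8*I + 192*√2) ≈ -0.00010841 - 0.0036797*I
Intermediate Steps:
m(V, Z) = V
J = 4*I*√2 (J = √(2 - 34) = √(-32) = 4*I*√2 ≈ 5.6569*I)
k = -6 + 4*I*√2 ≈ -6.0 + 5.6569*I
g(T) = 4*T² (g(T) = (2*T)*(2*T) = 4*T²)
1/(m(8, -101) - g(k)) = 1/(8 - 4*(-6 + 4*I*√2)²)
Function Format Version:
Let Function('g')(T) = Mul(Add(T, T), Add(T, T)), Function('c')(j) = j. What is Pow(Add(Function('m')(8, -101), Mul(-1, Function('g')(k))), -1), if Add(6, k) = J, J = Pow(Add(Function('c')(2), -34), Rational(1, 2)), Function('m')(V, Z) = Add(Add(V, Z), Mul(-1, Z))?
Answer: Mul(-1, I, Pow(Add(Mul(8, I), Mul(192, Pow(2, Rational(1, 2)))), -1)) ≈ Add(-0.00010841, Mul(-0.0036797, I))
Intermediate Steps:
Function('m')(V, Z) = V
J = Mul(4, I, Pow(2, Rational(1, 2))) (J = Pow(Add(2, -34), Rational(1, 2)) = Pow(-32, Rational(1, 2)) = Mul(4, I, Pow(2, Rational(1, 2))) ≈ Mul(5.6569, I))
k = Add(-6, Mul(4, I, Pow(2, Rational(1, 2)))) ≈ Add(-6.0000, Mul(5.6569, I))
Function('g')(T) = Mul(4, Pow(T, 2)) (Function('g')(T) = Mul(Mul(2, T), Mul(2, T)) = Mul(4, Pow(T, 2)))
Pow(Add(Function('m')(8, -101), Mul(-1, Function('g')(k))), -1) = Pow(Add(8, Mul(-1, Mul(4, Pow(Add(-6, Mul(4, I, Pow(2, Rational(1, 2)))), 2)))), -1) = Pow(Add(8, Mul(-4, Pow(Add(-6, Mul(4, I, Pow(2, Rational(1, 2)))), 2))), -1)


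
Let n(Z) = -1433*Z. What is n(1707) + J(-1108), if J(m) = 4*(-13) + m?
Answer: -2447291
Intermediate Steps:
J(m) = -52 + m
n(1707) + J(-1108) = -1433*1707 + (-52 - 1108) = -2446131 - 1160 = -2447291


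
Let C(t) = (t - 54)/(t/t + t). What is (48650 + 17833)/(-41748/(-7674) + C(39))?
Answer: 680254056/51827 ≈ 13125.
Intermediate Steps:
C(t) = (-54 + t)/(1 + t)
(48650 + 17833)/(-41748/(-7674) + C(39)) = (48650 + 17833)/(-41748/(-7674) + (-54 + 39)/(1 + 39)) = 66483/(-41748*(-1/7674) - 15/40) = 66483/(6958/1279 + (1/40)*(-15)) = 66483/(6958/1279 - 3/8) = 66483/(51827/10232) = 66483*(10232/51827) = 680254056/51827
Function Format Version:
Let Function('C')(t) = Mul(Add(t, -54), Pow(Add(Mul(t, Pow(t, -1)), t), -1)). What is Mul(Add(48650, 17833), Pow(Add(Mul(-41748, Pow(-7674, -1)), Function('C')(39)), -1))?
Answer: Rational(680254056, 51827) ≈ 13125.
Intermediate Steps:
Function('C')(t) = Mul(Pow(Add(1, t), -1), Add(-54, t)) (Function('C')(t) = Mul(Add(-54, t), Pow(Add(1, t), -1)) = Mul(Pow(Add(1, t), -1), Add(-54, t)))
Mul(Add(48650, 17833), Pow(Add(Mul(-41748, Pow(-7674, -1)), Function('C')(39)), -1)) = Mul(Add(48650, 17833), Pow(Add(Mul(-41748, Pow(-7674, -1)), Mul(Pow(Add(1, 39), -1), Add(-54, 39))), -1)) = Mul(66483, Pow(Add(Mul(-41748, Rational(-1, 7674)), Mul(Pow(40, -1), -15)), -1)) = Mul(66483, Pow(Add(Rational(6958, 1279), Mul(Rational(1, 40), -15)), -1)) = Mul(66483, Pow(Add(Rational(6958, 1279), Rational(-3, 8)), -1)) = Mul(66483, Pow(Rational(51827, 10232), -1)) = Mul(66483, Rational(10232, 51827)) = Rational(680254056, 51827)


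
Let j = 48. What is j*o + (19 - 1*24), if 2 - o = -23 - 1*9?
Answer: 1627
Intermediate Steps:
o = 34 (o = 2 - (-23 - 1*9) = 2 - (-23 - 9) = 2 - 1*(-32) = 2 + 32 = 34)
j*o + (19 - 1*24) = 48*34 + (19 - 1*24) = 1632 + (19 - 24) = 1632 - 5 = 1627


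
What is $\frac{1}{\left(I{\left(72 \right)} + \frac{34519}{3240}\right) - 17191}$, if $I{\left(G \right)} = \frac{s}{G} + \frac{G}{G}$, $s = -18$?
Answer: $- \frac{3240}{55661891} \approx -5.8209 \cdot 10^{-5}$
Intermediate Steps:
$I{\left(G \right)} = 1 - \frac{18}{G}$ ($I{\left(G \right)} = - \frac{18}{G} + \frac{G}{G} = - \frac{18}{G} + 1 = 1 - \frac{18}{G}$)
$\frac{1}{\left(I{\left(72 \right)} + \frac{34519}{3240}\right) - 17191} = \frac{1}{\left(\frac{-18 + 72}{72} + \frac{34519}{3240}\right) - 17191} = \frac{1}{\left(\frac{1}{72} \cdot 54 + 34519 \cdot \frac{1}{3240}\right) - 17191} = \frac{1}{\left(\frac{3}{4} + \frac{34519}{3240}\right) - 17191} = \frac{1}{\frac{36949}{3240} - 17191} = \frac{1}{- \frac{55661891}{3240}} = - \frac{3240}{55661891}$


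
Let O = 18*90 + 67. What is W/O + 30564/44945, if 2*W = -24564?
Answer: -500453022/75822215 ≈ -6.6003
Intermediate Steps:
O = 1687 (O = 1620 + 67 = 1687)
W = -12282 (W = (1/2)*(-24564) = -12282)
W/O + 30564/44945 = -12282/1687 + 30564/44945 = -500453022/75822215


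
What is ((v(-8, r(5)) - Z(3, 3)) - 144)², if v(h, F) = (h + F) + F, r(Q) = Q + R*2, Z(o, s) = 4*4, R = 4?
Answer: 20164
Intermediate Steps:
Z(o, s) = 16
r(Q) = 8 + Q (r(Q) = Q + 4*2 = Q + 8 = 8 + Q)
v(h, F) = h + 2*F (v(h, F) = (F + h) + F = h + 2*F)
((v(-8, r(5)) - Z(3, 3)) - 144)² = (((-8 + 2*(8 + 5)) - 1*16) - 144)² = (((-8 + 2*13) - 16) - 144)² = (((-8 + 26) - 16) - 144)² = ((18 - 16) - 144)² = (2 - 144)² = (-142)² = 20164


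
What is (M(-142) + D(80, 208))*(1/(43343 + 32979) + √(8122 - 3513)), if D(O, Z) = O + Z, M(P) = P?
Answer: 73/38161 + 146*√4609 ≈ 9911.9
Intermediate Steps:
(M(-142) + D(80, 208))*(1/(43343 + 32979) + √(8122 - 3513)) = (-142 + (80 + 208))*(1/(43343 + 32979) + √(8122 - 3513)) = (-142 + 288)*(1/76322 + √4609) = 146*(1/76322 + √4609) = 73/38161 + 146*√4609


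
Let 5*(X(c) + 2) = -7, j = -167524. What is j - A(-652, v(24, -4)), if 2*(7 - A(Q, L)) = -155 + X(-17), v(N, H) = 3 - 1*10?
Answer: -838051/5 ≈ -1.6761e+5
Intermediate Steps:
v(N, H) = -7 (v(N, H) = 3 - 10 = -7)
X(c) = -17/5 (X(c) = -2 + (⅕)*(-7) = -2 - 7/5 = -17/5)
A(Q, L) = 431/5 (A(Q, L) = 7 - (-155 - 17/5)/2 = 7 - ½*(-792/5) = 7 + 396/5 = 431/5)
j - A(-652, v(24, -4)) = -167524 - 1*431/5 = -167524 - 431/5 = -838051/5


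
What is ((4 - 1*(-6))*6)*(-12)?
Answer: -720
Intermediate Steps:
((4 - 1*(-6))*6)*(-12) = ((4 + 6)*6)*(-12) = (10*6)*(-12) = 60*(-12) = -720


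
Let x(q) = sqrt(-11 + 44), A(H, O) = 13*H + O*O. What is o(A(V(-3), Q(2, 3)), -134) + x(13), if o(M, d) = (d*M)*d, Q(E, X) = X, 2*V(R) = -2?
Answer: -71824 + sqrt(33) ≈ -71818.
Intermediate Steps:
V(R) = -1 (V(R) = (1/2)*(-2) = -1)
A(H, O) = O**2 + 13*H (A(H, O) = 13*H + O**2 = O**2 + 13*H)
x(q) = sqrt(33)
o(M, d) = M*d**2 (o(M, d) = (M*d)*d = M*d**2)
o(A(V(-3), Q(2, 3)), -134) + x(13) = (3**2 + 13*(-1))*(-134)**2 + sqrt(33) = (9 - 13)*17956 + sqrt(33) = -4*17956 + sqrt(33) = -71824 + sqrt(33)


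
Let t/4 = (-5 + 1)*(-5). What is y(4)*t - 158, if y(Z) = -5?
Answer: -558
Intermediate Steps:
t = 80 (t = 4*((-5 + 1)*(-5)) = 4*(-4*(-5)) = 4*20 = 80)
y(4)*t - 158 = -5*80 - 158 = -400 - 158 = -558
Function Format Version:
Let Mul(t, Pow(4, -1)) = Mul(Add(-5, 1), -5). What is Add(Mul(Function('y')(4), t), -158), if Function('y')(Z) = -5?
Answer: -558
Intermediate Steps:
t = 80 (t = Mul(4, Mul(Add(-5, 1), -5)) = Mul(4, Mul(-4, -5)) = Mul(4, 20) = 80)
Add(Mul(Function('y')(4), t), -158) = Add(Mul(-5, 80), -158) = Add(-400, -158) = -558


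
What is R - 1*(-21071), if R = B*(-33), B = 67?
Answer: 18860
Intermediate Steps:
R = -2211 (R = 67*(-33) = -2211)
R - 1*(-21071) = -2211 - 1*(-21071) = -2211 + 21071 = 18860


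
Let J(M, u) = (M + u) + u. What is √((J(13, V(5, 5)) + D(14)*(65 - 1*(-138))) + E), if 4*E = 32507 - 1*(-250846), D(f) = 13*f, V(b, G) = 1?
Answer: √431197/2 ≈ 328.33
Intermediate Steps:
J(M, u) = M + 2*u
E = 283353/4 (E = (32507 - 1*(-250846))/4 = (32507 + 250846)/4 = (¼)*283353 = 283353/4 ≈ 70838.)
√((J(13, V(5, 5)) + D(14)*(65 - 1*(-138))) + E) = √(((13 + 2*1) + (13*14)*(65 - 1*(-138))) + 283353/4) = √(((13 + 2) + 182*(65 + 138)) + 283353/4) = √((15 + 182*203) + 283353/4) = √((15 + 36946) + 283353/4) = √(36961 + 283353/4) = √(431197/4) = √431197/2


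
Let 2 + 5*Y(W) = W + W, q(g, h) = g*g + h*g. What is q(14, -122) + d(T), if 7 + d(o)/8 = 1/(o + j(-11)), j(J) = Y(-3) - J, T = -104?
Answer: -741704/473 ≈ -1568.1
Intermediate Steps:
q(g, h) = g**2 + g*h
Y(W) = -2/5 + 2*W/5 (Y(W) = -2/5 + (W + W)/5 = -2/5 + (2*W)/5 = -2/5 + 2*W/5)
j(J) = -8/5 - J (j(J) = (-2/5 + (2/5)*(-3)) - J = (-2/5 - 6/5) - J = -8/5 - J)
d(o) = -56 + 8/(47/5 + o) (d(o) = -56 + 8/(o + (-8/5 - 1*(-11))) = -56 + 8/(o + (-8/5 + 11)) = -56 + 8/(o + 47/5) = -56 + 8/(47/5 + o))
q(14, -122) + d(T) = 14*(14 - 122) + 8*(-324 - 35*(-104))/(47 + 5*(-104)) = 14*(-108) + 8*(-324 + 3640)/(47 - 520) = -1512 + 8*3316/(-473) = -1512 + 8*(-1/473)*3316 = -1512 - 26528/473 = -741704/473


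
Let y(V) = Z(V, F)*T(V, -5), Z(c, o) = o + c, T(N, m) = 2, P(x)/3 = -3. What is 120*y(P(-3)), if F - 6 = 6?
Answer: 720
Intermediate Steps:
P(x) = -9 (P(x) = 3*(-3) = -9)
F = 12 (F = 6 + 6 = 12)
Z(c, o) = c + o
y(V) = 24 + 2*V (y(V) = (V + 12)*2 = (12 + V)*2 = 24 + 2*V)
120*y(P(-3)) = 120*(24 + 2*(-9)) = 120*(24 - 18) = 120*6 = 720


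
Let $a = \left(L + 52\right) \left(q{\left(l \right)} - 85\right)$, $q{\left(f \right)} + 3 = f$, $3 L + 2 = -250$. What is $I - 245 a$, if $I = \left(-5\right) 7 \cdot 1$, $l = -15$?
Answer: $-807555$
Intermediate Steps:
$L = -84$ ($L = - \frac{2}{3} + \frac{1}{3} \left(-250\right) = - \frac{2}{3} - \frac{250}{3} = -84$)
$I = -35$ ($I = \left(-35\right) 1 = -35$)
$q{\left(f \right)} = -3 + f$
$a = 3296$ ($a = \left(-84 + 52\right) \left(\left(-3 - 15\right) - 85\right) = - 32 \left(-18 - 85\right) = \left(-32\right) \left(-103\right) = 3296$)
$I - 245 a = -35 - 807520 = -807555$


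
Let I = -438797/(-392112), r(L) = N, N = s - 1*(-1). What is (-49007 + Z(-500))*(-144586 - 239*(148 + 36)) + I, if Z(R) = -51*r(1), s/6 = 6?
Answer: 3762971203750733/392112 ≈ 9.5967e+9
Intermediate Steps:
s = 36 (s = 6*6 = 36)
N = 37 (N = 36 - 1*(-1) = 36 + 1 = 37)
r(L) = 37
I = 438797/392112 (I = -438797*(-1/392112) = 438797/392112 ≈ 1.1191)
Z(R) = -1887 (Z(R) = -51*37 = -1887)
(-49007 + Z(-500))*(-144586 - 239*(148 + 36)) + I = (-49007 - 1887)*(-144586 - 239*(148 + 36)) + 438797/392112 = -50894*(-144586 - 239*184) + 438797/392112 = -50894*(-144586 - 43976) + 438797/392112 = -50894*(-188562) + 438797/392112 = 9596674428 + 438797/392112 = 3762971203750733/392112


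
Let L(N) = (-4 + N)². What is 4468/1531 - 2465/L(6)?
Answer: -3756043/6124 ≈ -613.33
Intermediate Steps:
4468/1531 - 2465/L(6) = 4468/1531 - 2465/(-4 + 6)² = 4468*(1/1531) - 2465/(2²) = 4468/1531 - 2465/4 = -3756043/6124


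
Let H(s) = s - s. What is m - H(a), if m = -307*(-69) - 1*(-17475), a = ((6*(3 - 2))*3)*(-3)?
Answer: 38658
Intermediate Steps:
a = -54 (a = ((6*1)*3)*(-3) = (6*3)*(-3) = 18*(-3) = -54)
H(s) = 0
m = 38658 (m = 21183 + 17475 = 38658)
m - H(a) = 38658 - 1*0 = 38658 + 0 = 38658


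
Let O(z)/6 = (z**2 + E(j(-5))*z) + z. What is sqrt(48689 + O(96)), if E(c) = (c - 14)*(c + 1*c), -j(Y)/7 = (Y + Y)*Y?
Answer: sqrt(146869361) ≈ 12119.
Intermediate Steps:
j(Y) = -14*Y**2 (j(Y) = -7*(Y + Y)*Y = -7*2*Y*Y = -14*Y**2)
E(c) = 2*c*(-14 + c) (E(c) = (-14 + c)*(c + c) = (-14 + c)*(2*c) = 2*c*(-14 + c))
O(z) = 6*z**2 + 1528806*z (O(z) = 6*((z**2 + (2*(-14*(-5)**2)*(-14 - 14*(-5)**2))*z) + z) = 6*((z**2 + (2*(-14*25)*(-14 - 14*25))*z) + z) = 6*((z**2 + (2*(-350)*(-14 - 350))*z) + z) = 6*((z**2 + (2*(-350)*(-364))*z) + z) = 6*((z**2 + 254800*z) + z) = 6*(z**2 + 254801*z) = 6*z**2 + 1528806*z)
sqrt(48689 + O(96)) = sqrt(48689 + 6*96*(254801 + 96)) = sqrt(48689 + 6*96*254897) = sqrt(48689 + 146820672) = sqrt(146869361)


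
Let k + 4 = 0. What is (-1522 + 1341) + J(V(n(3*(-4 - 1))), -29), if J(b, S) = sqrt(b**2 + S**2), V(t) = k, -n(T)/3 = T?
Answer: -181 + sqrt(857) ≈ -151.73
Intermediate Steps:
k = -4 (k = -4 + 0 = -4)
n(T) = -3*T
V(t) = -4
J(b, S) = sqrt(S**2 + b**2)
(-1522 + 1341) + J(V(n(3*(-4 - 1))), -29) = (-1522 + 1341) + sqrt((-29)**2 + (-4)**2) = -181 + sqrt(841 + 16) = -181 + sqrt(857)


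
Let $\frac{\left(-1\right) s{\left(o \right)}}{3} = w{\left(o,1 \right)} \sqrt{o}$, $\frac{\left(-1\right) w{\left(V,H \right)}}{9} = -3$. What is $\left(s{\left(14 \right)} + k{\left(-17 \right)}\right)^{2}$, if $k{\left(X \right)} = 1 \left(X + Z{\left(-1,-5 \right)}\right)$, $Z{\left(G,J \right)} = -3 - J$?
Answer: $92079 + 2430 \sqrt{14} \approx 1.0117 \cdot 10^{5}$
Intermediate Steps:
$w{\left(V,H \right)} = 27$ ($w{\left(V,H \right)} = \left(-9\right) \left(-3\right) = 27$)
$k{\left(X \right)} = 2 + X$ ($k{\left(X \right)} = 1 \left(X - -2\right) = 1 \left(X + \left(-3 + 5\right)\right) = 1 \left(X + 2\right) = 1 \left(2 + X\right) = 2 + X$)
$s{\left(o \right)} = - 81 \sqrt{o}$ ($s{\left(o \right)} = - 3 \cdot 27 \sqrt{o} = - 81 \sqrt{o}$)
$\left(s{\left(14 \right)} + k{\left(-17 \right)}\right)^{2} = \left(- 81 \sqrt{14} + \left(2 - 17\right)\right)^{2} = \left(- 81 \sqrt{14} - 15\right)^{2} = \left(-15 - 81 \sqrt{14}\right)^{2}$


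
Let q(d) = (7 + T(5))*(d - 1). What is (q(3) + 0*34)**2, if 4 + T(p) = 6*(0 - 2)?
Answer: 324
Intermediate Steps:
T(p) = -16 (T(p) = -4 + 6*(0 - 2) = -4 + 6*(-2) = -4 - 12 = -16)
q(d) = 9 - 9*d (q(d) = (7 - 16)*(d - 1) = -9*(-1 + d) = 9 - 9*d)
(q(3) + 0*34)**2 = ((9 - 9*3) + 0*34)**2 = ((9 - 27) + 0)**2 = (-18 + 0)**2 = (-18)**2 = 324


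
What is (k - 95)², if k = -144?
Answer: 57121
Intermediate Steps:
(k - 95)² = (-144 - 95)² = (-239)² = 57121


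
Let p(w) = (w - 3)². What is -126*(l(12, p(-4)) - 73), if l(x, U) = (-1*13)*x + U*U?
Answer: -273672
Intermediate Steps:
p(w) = (-3 + w)²
l(x, U) = U² - 13*x (l(x, U) = -13*x + U² = U² - 13*x)
-126*(l(12, p(-4)) - 73) = -126*((((-3 - 4)²)² - 13*12) - 73) = -126*((((-7)²)² - 156) - 73) = -126*((49² - 156) - 73) = -126*((2401 - 156) - 73) = -126*(2245 - 73) = -126*2172 = -273672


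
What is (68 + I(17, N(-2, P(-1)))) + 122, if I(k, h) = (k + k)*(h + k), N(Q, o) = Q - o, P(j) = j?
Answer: 734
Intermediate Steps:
I(k, h) = 2*k*(h + k) (I(k, h) = (2*k)*(h + k) = 2*k*(h + k))
(68 + I(17, N(-2, P(-1)))) + 122 = (68 + 2*17*((-2 - 1*(-1)) + 17)) + 122 = (68 + 2*17*((-2 + 1) + 17)) + 122 = (68 + 2*17*(-1 + 17)) + 122 = (68 + 2*17*16) + 122 = (68 + 544) + 122 = 612 + 122 = 734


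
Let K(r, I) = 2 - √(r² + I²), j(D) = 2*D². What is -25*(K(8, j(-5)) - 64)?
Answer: 1550 + 50*√641 ≈ 2815.9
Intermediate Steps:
K(r, I) = 2 - √(I² + r²)
-25*(K(8, j(-5)) - 64) = -25*((2 - √((2*(-5)²)² + 8²)) - 64) = -25*((2 - √((2*25)² + 64)) - 64) = -25*((2 - √(50² + 64)) - 64) = -25*((2 - √(2500 + 64)) - 64) = -25*((2 - √2564) - 64) = -25*((2 - 2*√641) - 64) = -25*(-62 - 2*√641) = 1550 + 50*√641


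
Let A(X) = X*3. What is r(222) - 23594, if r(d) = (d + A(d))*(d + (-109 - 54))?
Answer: 28798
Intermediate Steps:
A(X) = 3*X
r(d) = 4*d*(-163 + d) (r(d) = (d + 3*d)*(d + (-109 - 54)) = (4*d)*(d - 163) = (4*d)*(-163 + d) = 4*d*(-163 + d))
r(222) - 23594 = 4*222*(-163 + 222) - 23594 = 4*222*59 - 23594 = 52392 - 23594 = 28798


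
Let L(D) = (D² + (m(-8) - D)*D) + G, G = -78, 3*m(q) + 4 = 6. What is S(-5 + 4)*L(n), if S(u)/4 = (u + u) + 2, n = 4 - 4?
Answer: 0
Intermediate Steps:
m(q) = ⅔ (m(q) = -4/3 + (⅓)*6 = -4/3 + 2 = ⅔)
n = 0
S(u) = 8 + 8*u (S(u) = 4*((u + u) + 2) = 4*(2*u + 2) = 4*(2 + 2*u) = 8 + 8*u)
L(D) = -78 + D² + D*(⅔ - D) (L(D) = (D² + (⅔ - D)*D) - 78 = (D² + D*(⅔ - D)) - 78 = -78 + D² + D*(⅔ - D))
S(-5 + 4)*L(n) = (8 + 8*(-5 + 4))*(-78 + (⅔)*0) = (8 + 8*(-1))*(-78 + 0) = (8 - 8)*(-78) = 0*(-78) = 0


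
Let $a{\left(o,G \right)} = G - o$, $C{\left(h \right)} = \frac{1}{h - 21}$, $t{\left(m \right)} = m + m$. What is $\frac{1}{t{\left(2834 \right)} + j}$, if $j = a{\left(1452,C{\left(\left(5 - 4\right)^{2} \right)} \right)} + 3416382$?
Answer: $\frac{20}{68411959} \approx 2.9235 \cdot 10^{-7}$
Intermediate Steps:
$t{\left(m \right)} = 2 m$
$C{\left(h \right)} = \frac{1}{-21 + h}$
$j = \frac{68298599}{20}$ ($j = \left(\frac{1}{-21 + \left(5 - 4\right)^{2}} - 1452\right) + 3416382 = \left(\frac{1}{-21 + 1^{2}} - 1452\right) + 3416382 = \left(\frac{1}{-21 + 1} - 1452\right) + 3416382 = \left(\frac{1}{-20} - 1452\right) + 3416382 = \left(- \frac{1}{20} - 1452\right) + 3416382 = - \frac{29041}{20} + 3416382 = \frac{68298599}{20} \approx 3.4149 \cdot 10^{6}$)
$\frac{1}{t{\left(2834 \right)} + j} = \frac{1}{2 \cdot 2834 + \frac{68298599}{20}} = \frac{1}{5668 + \frac{68298599}{20}} = \frac{1}{\frac{68411959}{20}} = \frac{20}{68411959}$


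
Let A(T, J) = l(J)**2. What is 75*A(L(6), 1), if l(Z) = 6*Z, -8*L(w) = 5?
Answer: 2700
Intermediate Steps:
L(w) = -5/8 (L(w) = -1/8*5 = -5/8)
A(T, J) = 36*J**2 (A(T, J) = (6*J)**2 = 36*J**2)
75*A(L(6), 1) = 75*(36*1**2) = 75*(36*1) = 75*36 = 2700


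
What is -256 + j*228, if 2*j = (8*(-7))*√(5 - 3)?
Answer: -256 - 6384*√2 ≈ -9284.3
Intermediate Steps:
j = -28*√2 (j = ((8*(-7))*√(5 - 3))/2 = (-56*√2)/2 = -28*√2 ≈ -39.598)
-256 + j*228 = -256 - 28*√2*228 = -256 - 6384*√2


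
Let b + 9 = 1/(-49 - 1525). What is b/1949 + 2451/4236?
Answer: 1243164169/2165814556 ≈ 0.57399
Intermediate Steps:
b = -14167/1574 (b = -9 + 1/(-49 - 1525) = -9 + 1/(-1574) = -9 - 1/1574 = -14167/1574 ≈ -9.0006)
b/1949 + 2451/4236 = -14167/1574/1949 + 2451/4236 = -14167/1574*1/1949 + 2451*(1/4236) = -14167/3067726 + 817/1412 = 1243164169/2165814556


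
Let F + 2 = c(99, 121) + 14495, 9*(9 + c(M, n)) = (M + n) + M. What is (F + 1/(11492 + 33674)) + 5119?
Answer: 7982909845/406494 ≈ 19638.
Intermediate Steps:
c(M, n) = -9 + n/9 + 2*M/9 (c(M, n) = -9 + ((M + n) + M)/9 = -9 + (n + 2*M)/9 = -9 + (n/9 + 2*M/9) = -9 + n/9 + 2*M/9)
F = 130675/9 (F = -2 + ((-9 + (⅑)*121 + (2/9)*99) + 14495) = -2 + ((-9 + 121/9 + 22) + 14495) = -2 + (238/9 + 14495) = -2 + 130693/9 = 130675/9 ≈ 14519.)
(F + 1/(11492 + 33674)) + 5119 = (130675/9 + 1/(11492 + 33674)) + 5119 = (130675/9 + 1/45166) + 5119 = 5902067059/406494 + 5119 = 7982909845/406494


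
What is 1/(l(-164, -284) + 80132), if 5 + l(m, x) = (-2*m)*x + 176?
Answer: -1/12849 ≈ -7.7827e-5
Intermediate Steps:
l(m, x) = 171 - 2*m*x (l(m, x) = -5 + ((-2*m)*x + 176) = -5 + (-2*m*x + 176) = -5 + (176 - 2*m*x) = 171 - 2*m*x)
1/(l(-164, -284) + 80132) = 1/((171 - 2*(-164)*(-284)) + 80132) = 1/((171 - 93152) + 80132) = 1/(-92981 + 80132) = 1/(-12849) = -1/12849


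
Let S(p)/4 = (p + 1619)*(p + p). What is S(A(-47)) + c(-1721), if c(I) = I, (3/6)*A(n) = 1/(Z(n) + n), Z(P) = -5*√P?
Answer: 5*(-93839*√47 + 299697*I)/(47*(-11*I + 5*√47)) ≈ -2080.8 + 262.39*I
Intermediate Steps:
A(n) = 2/(n - 5*√n) (A(n) = 2/(-5*√n + n) = 2/(n - 5*√n))
S(p) = 8*p*(1619 + p) (S(p) = 4*((p + 1619)*(p + p)) = 4*((1619 + p)*(2*p)) = 4*(2*p*(1619 + p)) = 8*p*(1619 + p))
S(A(-47)) + c(-1721) = 8*(2/(-47 - 5*I*√47))*(1619 + 2/(-47 - 5*I*√47)) - 1721 = 16*(1619 + 2/(-47 - 5*I*√47))/(-47 - 5*I*√47) - 1721 = -1721 + 16*(1619 + 2/(-47 - 5*I*√47))/(-47 - 5*I*√47)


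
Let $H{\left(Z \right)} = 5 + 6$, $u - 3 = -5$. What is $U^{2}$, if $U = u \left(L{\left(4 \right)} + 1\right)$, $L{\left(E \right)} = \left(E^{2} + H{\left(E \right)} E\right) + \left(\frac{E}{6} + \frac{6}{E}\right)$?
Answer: $\frac{143641}{9} \approx 15960.0$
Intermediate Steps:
$u = -2$ ($u = 3 - 5 = -2$)
$H{\left(Z \right)} = 11$
$L{\left(E \right)} = E^{2} + \frac{6}{E} + \frac{67 E}{6}$ ($L{\left(E \right)} = \left(E^{2} + 11 E\right) + \left(\frac{E}{6} + \frac{6}{E}\right) = \left(E^{2} + 11 E\right) + \left(\frac{6}{E} + \frac{E}{6}\right) = E^{2} + \frac{6}{E} + \frac{67 E}{6}$)
$U = - \frac{379}{3}$ ($U = - 2 \left(\left(4^{2} + \frac{6}{4} + \frac{67}{6} \cdot 4\right) + 1\right) = - 2 \left(\left(16 + 6 \cdot \frac{1}{4} + \frac{134}{3}\right) + 1\right) = - 2 \left(\left(16 + \frac{3}{2} + \frac{134}{3}\right) + 1\right) = - 2 \left(\frac{373}{6} + 1\right) = \left(-2\right) \frac{379}{6} = - \frac{379}{3} \approx -126.33$)
$U^{2} = \left(- \frac{379}{3}\right)^{2} = \frac{143641}{9}$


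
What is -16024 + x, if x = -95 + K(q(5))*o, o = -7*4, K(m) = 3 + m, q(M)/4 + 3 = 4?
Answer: -16315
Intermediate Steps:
q(M) = 4 (q(M) = -12 + 4*4 = -12 + 16 = 4)
o = -28
x = -291 (x = -95 + (3 + 4)*(-28) = -95 + 7*(-28) = -95 - 196 = -291)
-16024 + x = -16024 - 291 = -16315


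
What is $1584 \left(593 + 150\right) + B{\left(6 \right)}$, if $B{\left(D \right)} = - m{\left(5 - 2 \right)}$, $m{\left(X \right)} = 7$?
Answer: $1176905$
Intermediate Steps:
$B{\left(D \right)} = -7$ ($B{\left(D \right)} = \left(-1\right) 7 = -7$)
$1584 \left(593 + 150\right) + B{\left(6 \right)} = 1584 \left(593 + 150\right) - 7 = 1584 \cdot 743 - 7 = 1176912 - 7 = 1176905$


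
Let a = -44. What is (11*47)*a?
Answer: -22748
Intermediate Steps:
(11*47)*a = (11*47)*(-44) = 517*(-44) = -22748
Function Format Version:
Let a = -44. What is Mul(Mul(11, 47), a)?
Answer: -22748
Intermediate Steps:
Mul(Mul(11, 47), a) = Mul(Mul(11, 47), -44) = Mul(517, -44) = -22748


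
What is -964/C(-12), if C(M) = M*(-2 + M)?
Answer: -241/42 ≈ -5.7381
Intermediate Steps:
-964/C(-12) = -964*(-1/(12*(-2 - 12))) = -964/((-12*(-14))) = -964/168 = -964*1/168 = -241/42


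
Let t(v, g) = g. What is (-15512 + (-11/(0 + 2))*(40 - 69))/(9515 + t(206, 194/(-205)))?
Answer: -2098175/1300254 ≈ -1.6137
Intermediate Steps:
(-15512 + (-11/(0 + 2))*(40 - 69))/(9515 + t(206, 194/(-205))) = (-15512 + (-11/(0 + 2))*(40 - 69))/(9515 + 194/(-205)) = (-15512 - 11/2*(-29))/(9515 + 194*(-1/205)) = (-15512 - 11*1/2*(-29))/(9515 - 194/205) = (-15512 - 11/2*(-29))/(1950381/205) = (-15512 + 319/2)*(205/1950381) = -30705/2*205/1950381 = -2098175/1300254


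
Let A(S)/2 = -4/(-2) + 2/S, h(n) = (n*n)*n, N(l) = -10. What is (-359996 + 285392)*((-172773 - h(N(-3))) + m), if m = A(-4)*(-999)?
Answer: 13038541080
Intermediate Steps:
h(n) = n³ (h(n) = n²*n = n³)
A(S) = 4 + 4/S (A(S) = 2*(-4/(-2) + 2/S) = 2*(-4*(-½) + 2/S) = 2*(2 + 2/S) = 4 + 4/S)
m = -2997 (m = (4 + 4/(-4))*(-999) = (4 + 4*(-¼))*(-999) = (4 - 1)*(-999) = 3*(-999) = -2997)
(-359996 + 285392)*((-172773 - h(N(-3))) + m) = (-359996 + 285392)*((-172773 - 1*(-10)³) - 2997) = -74604*((-172773 - 1*(-1000)) - 2997) = -74604*((-172773 + 1000) - 2997) = -74604*(-171773 - 2997) = -74604*(-174770) = 13038541080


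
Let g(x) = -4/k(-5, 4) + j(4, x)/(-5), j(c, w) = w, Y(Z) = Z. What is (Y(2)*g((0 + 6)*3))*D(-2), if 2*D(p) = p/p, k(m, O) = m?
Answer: -14/5 ≈ -2.8000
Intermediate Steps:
D(p) = ½ (D(p) = (p/p)/2 = (½)*1 = ½)
g(x) = ⅘ - x/5 (g(x) = -4/(-5) + x/(-5) = -4*(-⅕) + x*(-⅕) = ⅘ - x/5)
(Y(2)*g((0 + 6)*3))*D(-2) = (2*(⅘ - (0 + 6)*3/5))*(½) = (2*(⅘ - 6*3/5))*(½) = (2*(⅘ - ⅕*18))*(½) = (2*(⅘ - 18/5))*(½) = (2*(-14/5))*(½) = -28/5*½ = -14/5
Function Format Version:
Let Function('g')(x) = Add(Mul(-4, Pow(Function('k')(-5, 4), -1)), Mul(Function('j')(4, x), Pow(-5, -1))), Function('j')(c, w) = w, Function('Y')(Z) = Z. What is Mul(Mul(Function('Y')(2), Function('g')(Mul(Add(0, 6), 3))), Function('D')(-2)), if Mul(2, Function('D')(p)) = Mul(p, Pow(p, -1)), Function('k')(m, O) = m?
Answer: Rational(-14, 5) ≈ -2.8000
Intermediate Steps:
Function('D')(p) = Rational(1, 2) (Function('D')(p) = Mul(Rational(1, 2), Mul(p, Pow(p, -1))) = Mul(Rational(1, 2), 1) = Rational(1, 2))
Function('g')(x) = Add(Rational(4, 5), Mul(Rational(-1, 5), x)) (Function('g')(x) = Add(Mul(-4, Pow(-5, -1)), Mul(x, Pow(-5, -1))) = Add(Mul(-4, Rational(-1, 5)), Mul(x, Rational(-1, 5))) = Add(Rational(4, 5), Mul(Rational(-1, 5), x)))
Mul(Mul(Function('Y')(2), Function('g')(Mul(Add(0, 6), 3))), Function('D')(-2)) = Mul(Mul(2, Add(Rational(4, 5), Mul(Rational(-1, 5), Mul(Add(0, 6), 3)))), Rational(1, 2)) = Mul(Mul(2, Add(Rational(4, 5), Mul(Rational(-1, 5), Mul(6, 3)))), Rational(1, 2)) = Mul(Mul(2, Add(Rational(4, 5), Mul(Rational(-1, 5), 18))), Rational(1, 2)) = Mul(Mul(2, Add(Rational(4, 5), Rational(-18, 5))), Rational(1, 2)) = Mul(Mul(2, Rational(-14, 5)), Rational(1, 2)) = Mul(Rational(-28, 5), Rational(1, 2)) = Rational(-14, 5)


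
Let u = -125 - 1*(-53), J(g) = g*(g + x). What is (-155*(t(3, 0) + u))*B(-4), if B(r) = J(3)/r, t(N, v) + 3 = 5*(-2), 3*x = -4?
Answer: -65875/4 ≈ -16469.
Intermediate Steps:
x = -4/3 (x = (⅓)*(-4) = -4/3 ≈ -1.3333)
J(g) = g*(-4/3 + g) (J(g) = g*(g - 4/3) = g*(-4/3 + g))
t(N, v) = -13 (t(N, v) = -3 + 5*(-2) = -3 - 10 = -13)
B(r) = 5/r (B(r) = ((⅓)*3*(-4 + 3*3))/r = ((⅓)*3*(-4 + 9))/r = ((⅓)*3*5)/r = 5/r)
u = -72 (u = -125 + 53 = -72)
(-155*(t(3, 0) + u))*B(-4) = (-155*(-13 - 72))*(5/(-4)) = (-155*(-85))*(5*(-¼)) = 13175*(-5/4) = -65875/4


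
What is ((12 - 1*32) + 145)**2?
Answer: 15625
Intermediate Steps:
((12 - 1*32) + 145)**2 = ((12 - 32) + 145)**2 = (-20 + 145)**2 = 125**2 = 15625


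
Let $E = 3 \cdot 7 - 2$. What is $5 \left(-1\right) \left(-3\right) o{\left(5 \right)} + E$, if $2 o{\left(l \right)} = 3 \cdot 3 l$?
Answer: $\frac{713}{2} \approx 356.5$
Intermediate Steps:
$o{\left(l \right)} = \frac{9 l}{2}$ ($o{\left(l \right)} = \frac{3 \cdot 3 l}{2} = \frac{9 l}{2}$)
$E = 19$ ($E = 21 - 2 = 19$)
$5 \left(-1\right) \left(-3\right) o{\left(5 \right)} + E = 5 \left(-1\right) \left(-3\right) \frac{9}{2} \cdot 5 + 19 = \left(-5\right) \left(-3\right) \frac{45}{2} + 19 = 15 \cdot \frac{45}{2} + 19 = \frac{675}{2} + 19 = \frac{713}{2}$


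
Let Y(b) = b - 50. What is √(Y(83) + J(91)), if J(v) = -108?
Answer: 5*I*√3 ≈ 8.6602*I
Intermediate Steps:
Y(b) = -50 + b
√(Y(83) + J(91)) = √((-50 + 83) - 108) = √(33 - 108) = √(-75) = 5*I*√3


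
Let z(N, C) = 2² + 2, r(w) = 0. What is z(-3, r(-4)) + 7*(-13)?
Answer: -85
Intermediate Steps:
z(N, C) = 6 (z(N, C) = 4 + 2 = 6)
z(-3, r(-4)) + 7*(-13) = 6 + 7*(-13) = 6 - 91 = -85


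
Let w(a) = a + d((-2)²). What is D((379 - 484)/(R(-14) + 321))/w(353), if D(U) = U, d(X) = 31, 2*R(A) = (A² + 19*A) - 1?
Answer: -35/36544 ≈ -0.00095775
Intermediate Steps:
R(A) = -½ + A²/2 + 19*A/2 (R(A) = ((A² + 19*A) - 1)/2 = (-1 + A² + 19*A)/2 = -½ + A²/2 + 19*A/2)
w(a) = 31 + a (w(a) = a + 31 = 31 + a)
D((379 - 484)/(R(-14) + 321))/w(353) = ((379 - 484)/((-½ + (½)*(-14)² + (19/2)*(-14)) + 321))/(31 + 353) = -105/((-½ + (½)*196 - 133) + 321)/384 = -105/((-½ + 98 - 133) + 321)*(1/384) = -105/(-71/2 + 321)*(1/384) = -105/571/2*(1/384) = -105*2/571*(1/384) = -210/571*1/384 = -35/36544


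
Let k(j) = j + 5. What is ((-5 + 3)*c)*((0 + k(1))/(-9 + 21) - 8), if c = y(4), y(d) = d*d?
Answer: 240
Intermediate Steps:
y(d) = d²
c = 16 (c = 4² = 16)
k(j) = 5 + j
((-5 + 3)*c)*((0 + k(1))/(-9 + 21) - 8) = ((-5 + 3)*16)*((0 + (5 + 1))/(-9 + 21) - 8) = (-2*16)*((0 + 6)/12 - 8) = -32*(6*(1/12) - 8) = -32*(½ - 8) = -32*(-15/2) = 240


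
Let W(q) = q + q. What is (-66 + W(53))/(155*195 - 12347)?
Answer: 20/8939 ≈ 0.0022374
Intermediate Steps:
W(q) = 2*q
(-66 + W(53))/(155*195 - 12347) = (-66 + 2*53)/(155*195 - 12347) = (-66 + 106)/(30225 - 12347) = 40/17878 = 40*(1/17878) = 20/8939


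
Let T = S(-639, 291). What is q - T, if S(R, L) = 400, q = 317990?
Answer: 317590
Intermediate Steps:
T = 400
q - T = 317990 - 1*400 = 317990 - 400 = 317590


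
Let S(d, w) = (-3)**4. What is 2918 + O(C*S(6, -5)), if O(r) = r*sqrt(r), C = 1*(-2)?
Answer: 2918 - 1458*I*sqrt(2) ≈ 2918.0 - 2061.9*I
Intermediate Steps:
S(d, w) = 81
C = -2
O(r) = r**(3/2)
2918 + O(C*S(6, -5)) = 2918 + (-2*81)**(3/2) = 2918 + (-162)**(3/2) = 2918 - 1458*I*sqrt(2)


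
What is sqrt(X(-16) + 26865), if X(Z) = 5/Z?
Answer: sqrt(429835)/4 ≈ 163.90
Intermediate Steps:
sqrt(X(-16) + 26865) = sqrt(5/(-16) + 26865) = sqrt(5*(-1/16) + 26865) = sqrt(-5/16 + 26865) = sqrt(429835/16) = sqrt(429835)/4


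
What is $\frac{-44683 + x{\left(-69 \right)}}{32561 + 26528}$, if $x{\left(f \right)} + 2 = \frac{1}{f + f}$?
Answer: $- \frac{166663}{220386} \approx -0.75623$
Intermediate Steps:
$x{\left(f \right)} = -2 + \frac{1}{2 f}$ ($x{\left(f \right)} = -2 + \frac{1}{f + f} = -2 + \frac{1}{2 f}$)
$\frac{-44683 + x{\left(-69 \right)}}{32561 + 26528} = \frac{-44683 - \left(2 - \frac{1}{2 \left(-69\right)}\right)}{32561 + 26528} = \frac{-44683 + \left(-2 + \frac{1}{2} \left(- \frac{1}{69}\right)\right)}{59089} = \left(-44683 - \frac{277}{138}\right) \frac{1}{59089} = \left(- \frac{6166531}{138}\right) \frac{1}{59089} = - \frac{166663}{220386}$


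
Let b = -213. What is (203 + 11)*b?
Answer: -45582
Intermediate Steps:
(203 + 11)*b = (203 + 11)*(-213) = 214*(-213) = -45582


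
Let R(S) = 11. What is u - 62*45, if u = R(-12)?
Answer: -2779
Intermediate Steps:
u = 11
u - 62*45 = 11 - 62*45 = 11 - 2790 = -2779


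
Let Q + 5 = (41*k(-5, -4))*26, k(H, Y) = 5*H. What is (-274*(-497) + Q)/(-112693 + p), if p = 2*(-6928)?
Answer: -109523/126549 ≈ -0.86546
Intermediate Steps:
p = -13856
Q = -26655 (Q = -5 + (41*(5*(-5)))*26 = -5 + (41*(-25))*26 = -5 - 1025*26 = -5 - 26650 = -26655)
(-274*(-497) + Q)/(-112693 + p) = (-274*(-497) - 26655)/(-112693 - 13856) = (136178 - 26655)/(-126549) = 109523*(-1/126549) = -109523/126549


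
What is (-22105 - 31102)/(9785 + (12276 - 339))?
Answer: -53207/21722 ≈ -2.4495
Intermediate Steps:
(-22105 - 31102)/(9785 + (12276 - 339)) = -53207/(9785 + 11937) = -53207/21722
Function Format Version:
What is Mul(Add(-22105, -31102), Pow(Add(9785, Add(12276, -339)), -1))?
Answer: Rational(-53207, 21722) ≈ -2.4495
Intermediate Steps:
Mul(Add(-22105, -31102), Pow(Add(9785, Add(12276, -339)), -1)) = Mul(-53207, Pow(Add(9785, 11937), -1)) = Mul(-53207, Pow(21722, -1)) = Mul(-53207, Rational(1, 21722)) = Rational(-53207, 21722)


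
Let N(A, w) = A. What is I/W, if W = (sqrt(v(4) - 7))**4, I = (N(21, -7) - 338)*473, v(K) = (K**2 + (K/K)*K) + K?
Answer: -149941/289 ≈ -518.83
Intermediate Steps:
v(K) = K**2 + 2*K (v(K) = (K**2 + 1*K) + K = (K**2 + K) + K = (K + K**2) + K = K**2 + 2*K)
I = -149941 (I = (21 - 338)*473 = -317*473 = -149941)
W = 289 (W = (sqrt(4*(2 + 4) - 7))**4 = (sqrt(4*6 - 7))**4 = (sqrt(24 - 7))**4 = (sqrt(17))**4 = 289)
I/W = -149941/289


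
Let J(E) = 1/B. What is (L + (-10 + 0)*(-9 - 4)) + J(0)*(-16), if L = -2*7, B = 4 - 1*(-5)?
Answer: 1028/9 ≈ 114.22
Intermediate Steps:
B = 9 (B = 4 + 5 = 9)
J(E) = ⅑ (J(E) = 1/9 = ⅑)
L = -14
(L + (-10 + 0)*(-9 - 4)) + J(0)*(-16) = (-14 + (-10 + 0)*(-9 - 4)) + (⅑)*(-16) = (-14 - 10*(-13)) - 16/9 = (-14 + 130) - 16/9 = 116 - 16/9 = 1028/9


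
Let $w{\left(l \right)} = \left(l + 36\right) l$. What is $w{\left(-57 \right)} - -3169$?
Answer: $4366$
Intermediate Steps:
$w{\left(l \right)} = l \left(36 + l\right)$ ($w{\left(l \right)} = \left(36 + l\right) l = l \left(36 + l\right)$)
$w{\left(-57 \right)} - -3169 = - 57 \left(36 - 57\right) - -3169 = \left(-57\right) \left(-21\right) + 3169 = 1197 + 3169 = 4366$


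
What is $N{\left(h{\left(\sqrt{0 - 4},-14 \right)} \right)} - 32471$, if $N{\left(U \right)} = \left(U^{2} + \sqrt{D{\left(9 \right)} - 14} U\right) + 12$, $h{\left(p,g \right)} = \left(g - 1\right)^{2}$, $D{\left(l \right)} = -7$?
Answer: $18166 + 225 i \sqrt{21} \approx 18166.0 + 1031.1 i$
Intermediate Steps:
$h{\left(p,g \right)} = \left(-1 + g\right)^{2}$
$N{\left(U \right)} = 12 + U^{2} + i U \sqrt{21}$ ($N{\left(U \right)} = \left(U^{2} + \sqrt{-7 - 14} U\right) + 12 = \left(U^{2} + \sqrt{-21} U\right) + 12 = \left(U^{2} + i \sqrt{21} U\right) + 12 = \left(U^{2} + i U \sqrt{21}\right) + 12 = 12 + U^{2} + i U \sqrt{21}$)
$N{\left(h{\left(\sqrt{0 - 4},-14 \right)} \right)} - 32471 = \left(12 + \left(\left(-1 - 14\right)^{2}\right)^{2} + i \left(-1 - 14\right)^{2} \sqrt{21}\right) - 32471 = \left(12 + \left(\left(-15\right)^{2}\right)^{2} + i \left(-15\right)^{2} \sqrt{21}\right) - 32471 = \left(12 + 225^{2} + i 225 \sqrt{21}\right) - 32471 = \left(12 + 50625 + 225 i \sqrt{21}\right) - 32471 = \left(50637 + 225 i \sqrt{21}\right) - 32471 = 18166 + 225 i \sqrt{21}$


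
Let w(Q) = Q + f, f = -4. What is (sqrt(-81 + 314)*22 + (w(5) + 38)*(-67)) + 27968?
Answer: 25355 + 22*sqrt(233) ≈ 25691.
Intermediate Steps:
w(Q) = -4 + Q (w(Q) = Q - 4 = -4 + Q)
(sqrt(-81 + 314)*22 + (w(5) + 38)*(-67)) + 27968 = (sqrt(-81 + 314)*22 + ((-4 + 5) + 38)*(-67)) + 27968 = (sqrt(233)*22 + (1 + 38)*(-67)) + 27968 = (22*sqrt(233) + 39*(-67)) + 27968 = (22*sqrt(233) - 2613) + 27968 = (-2613 + 22*sqrt(233)) + 27968 = 25355 + 22*sqrt(233)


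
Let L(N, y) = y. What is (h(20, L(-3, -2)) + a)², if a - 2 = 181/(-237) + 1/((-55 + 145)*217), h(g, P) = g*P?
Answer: 3576912056758681/2380447836900 ≈ 1502.6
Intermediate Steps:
h(g, P) = P*g
a = 1907509/1542870 (a = 2 + (181/(-237) + 1/((-55 + 145)*217)) = 2 + (181*(-1/237) + (1/217)/90) = 2 + (-181/237 + (1/90)*(1/217)) = 2 + (-181/237 + 1/19530) = 2 - 1178231/1542870 = 1907509/1542870 ≈ 1.2363)
(h(20, L(-3, -2)) + a)² = (-2*20 + 1907509/1542870)² = (-40 + 1907509/1542870)² = (-59807291/1542870)² = 3576912056758681/2380447836900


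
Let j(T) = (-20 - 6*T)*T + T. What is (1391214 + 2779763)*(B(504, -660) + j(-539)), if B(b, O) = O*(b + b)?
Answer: -10002691057205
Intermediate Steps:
B(b, O) = 2*O*b (B(b, O) = O*(2*b) = 2*O*b)
j(T) = T + T*(-20 - 6*T) (j(T) = T*(-20 - 6*T) + T = T + T*(-20 - 6*T))
(1391214 + 2779763)*(B(504, -660) + j(-539)) = (1391214 + 2779763)*(2*(-660)*504 - 1*(-539)*(19 + 6*(-539))) = 4170977*(-665280 - 1*(-539)*(19 - 3234)) = 4170977*(-665280 - 1*(-539)*(-3215)) = 4170977*(-665280 - 1732885) = 4170977*(-2398165) = -10002691057205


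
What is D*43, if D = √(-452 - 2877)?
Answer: 43*I*√3329 ≈ 2481.0*I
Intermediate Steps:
D = I*√3329 (D = √(-3329) = I*√3329 ≈ 57.698*I)
D*43 = (I*√3329)*43 = 43*I*√3329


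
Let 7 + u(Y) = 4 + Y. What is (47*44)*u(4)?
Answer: 2068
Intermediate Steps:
u(Y) = -3 + Y (u(Y) = -7 + (4 + Y) = -3 + Y)
(47*44)*u(4) = (47*44)*(-3 + 4) = 2068*1 = 2068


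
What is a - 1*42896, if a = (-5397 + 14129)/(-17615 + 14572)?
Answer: -130541260/3043 ≈ -42899.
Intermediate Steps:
a = -8732/3043 (a = 8732/(-3043) = 8732*(-1/3043) = -8732/3043 ≈ -2.8695)
a - 1*42896 = -8732/3043 - 1*42896 = -8732/3043 - 42896 = -130541260/3043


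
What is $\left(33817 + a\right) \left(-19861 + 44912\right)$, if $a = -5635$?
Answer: $705987282$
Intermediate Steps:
$\left(33817 + a\right) \left(-19861 + 44912\right) = \left(33817 - 5635\right) \left(-19861 + 44912\right) = 28182 \cdot 25051 = 705987282$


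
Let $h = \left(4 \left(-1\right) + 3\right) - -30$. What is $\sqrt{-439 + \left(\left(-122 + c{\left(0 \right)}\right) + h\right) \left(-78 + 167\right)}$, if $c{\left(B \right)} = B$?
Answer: $2 i \sqrt{2179} \approx 93.359 i$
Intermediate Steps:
$h = 29$ ($h = \left(-4 + 3\right) + 30 = -1 + 30 = 29$)
$\sqrt{-439 + \left(\left(-122 + c{\left(0 \right)}\right) + h\right) \left(-78 + 167\right)} = \sqrt{-439 + \left(\left(-122 + 0\right) + 29\right) \left(-78 + 167\right)} = \sqrt{-439 + \left(-122 + 29\right) 89} = \sqrt{-439 - 8277} = \sqrt{-8716} = 2 i \sqrt{2179}$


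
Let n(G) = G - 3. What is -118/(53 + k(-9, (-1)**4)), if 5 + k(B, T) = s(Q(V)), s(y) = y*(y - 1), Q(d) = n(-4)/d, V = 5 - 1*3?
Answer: -472/255 ≈ -1.8510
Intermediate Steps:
n(G) = -3 + G
V = 2 (V = 5 - 3 = 2)
Q(d) = -7/d (Q(d) = (-3 - 4)/d = -7/d)
s(y) = y*(-1 + y)
k(B, T) = 43/4 (k(B, T) = -5 + (-7/2)*(-1 - 7/2) = -5 + (-7*1/2)*(-1 - 7*1/2) = -5 - 7*(-1 - 7/2)/2 = -5 - 7/2*(-9/2) = -5 + 63/4 = 43/4)
-118/(53 + k(-9, (-1)**4)) = -118/(53 + 43/4) = -118/(255/4) = (4/255)*(-118) = -472/255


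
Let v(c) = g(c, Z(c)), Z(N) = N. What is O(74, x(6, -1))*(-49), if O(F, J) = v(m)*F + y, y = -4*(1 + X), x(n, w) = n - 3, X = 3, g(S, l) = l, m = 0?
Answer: 784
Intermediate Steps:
v(c) = c
x(n, w) = -3 + n
y = -16 (y = -4*(1 + 3) = -4*4 = -16)
O(F, J) = -16 (O(F, J) = 0*F - 16 = 0 - 16 = -16)
O(74, x(6, -1))*(-49) = -16*(-49) = 784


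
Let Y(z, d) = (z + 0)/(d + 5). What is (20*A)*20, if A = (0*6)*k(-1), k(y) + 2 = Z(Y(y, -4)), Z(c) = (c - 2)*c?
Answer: 0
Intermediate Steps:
Y(z, d) = z/(5 + d)
Z(c) = c*(-2 + c) (Z(c) = (-2 + c)*c = c*(-2 + c))
k(y) = -2 + y*(-2 + y) (k(y) = -2 + (y/(5 - 4))*(-2 + y/(5 - 4)) = -2 + (y/1)*(-2 + y/1) = -2 + (y*1)*(-2 + y*1) = -2 + y*(-2 + y))
A = 0 (A = (0*6)*(-2 - (-2 - 1)) = 0*(-2 - 1*(-3)) = 0*(-2 + 3) = 0*1 = 0)
(20*A)*20 = (20*0)*20 = 0*20 = 0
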